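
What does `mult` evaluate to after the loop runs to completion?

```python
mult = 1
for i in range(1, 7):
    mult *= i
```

Let's trace through this code step by step.

Initialize: mult = 1
Entering loop: for i in range(1, 7):
After iteration 1: i = 1, mult = 1
After iteration 2: i = 2, mult = 2
After iteration 3: i = 3, mult = 6
After iteration 4: i = 4, mult = 24
After iteration 5: i = 5, mult = 120
After iteration 6: i = 6, mult = 720
Loop ends.

Final answer: 720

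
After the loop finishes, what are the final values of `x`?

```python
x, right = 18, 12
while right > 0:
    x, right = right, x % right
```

Let's trace through this code step by step.

Initialize: x = 18
Initialize: right = 12
Entering loop: while right > 0:
After iteration 1: x = 12, right = 6
After iteration 2: x = 6, right = 0
Loop ends.

Final answer: 6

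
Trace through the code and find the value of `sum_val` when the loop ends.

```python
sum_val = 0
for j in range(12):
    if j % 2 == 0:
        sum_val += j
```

Let's trace through this code step by step.

Initialize: sum_val = 0
Entering loop: for j in range(12):
After iteration 1: j = 0, sum_val = 0
After iteration 2: j = 1, sum_val = 0
After iteration 3: j = 2, sum_val = 2
After iteration 4: j = 3, sum_val = 2
After iteration 5: j = 4, sum_val = 6
After iteration 6: j = 5, sum_val = 6
After iteration 7: j = 6, sum_val = 12
After iteration 8: j = 7, sum_val = 12
After iteration 9: j = 8, sum_val = 20
After iteration 10: j = 9, sum_val = 20
After iteration 11: j = 10, sum_val = 30
After iteration 12: j = 11, sum_val = 30
Loop ends.

Final answer: 30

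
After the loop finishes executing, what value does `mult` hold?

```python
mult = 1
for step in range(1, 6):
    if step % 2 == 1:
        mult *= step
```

Let's trace through this code step by step.

Initialize: mult = 1
Entering loop: for step in range(1, 6):
After iteration 1: step = 1, mult = 1
After iteration 2: step = 2, mult = 1
After iteration 3: step = 3, mult = 3
After iteration 4: step = 4, mult = 3
After iteration 5: step = 5, mult = 15
Loop ends.

Final answer: 15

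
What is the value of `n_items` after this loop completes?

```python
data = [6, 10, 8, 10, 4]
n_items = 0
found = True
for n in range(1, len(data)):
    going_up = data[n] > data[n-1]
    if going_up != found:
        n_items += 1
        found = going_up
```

Let's trace through this code step by step.

Initialize: data = [6, 10, 8, 10, 4]
Initialize: n_items = 0
Initialize: found = True
Entering loop: for n in range(1, len(data)):
After iteration 1: n = 1, n_items = 0, found = True, going_up = True
After iteration 2: n = 2, n_items = 1, found = False, going_up = False
After iteration 3: n = 3, n_items = 2, found = True, going_up = True
After iteration 4: n = 4, n_items = 3, found = False, going_up = False
Loop ends.

Final answer: 3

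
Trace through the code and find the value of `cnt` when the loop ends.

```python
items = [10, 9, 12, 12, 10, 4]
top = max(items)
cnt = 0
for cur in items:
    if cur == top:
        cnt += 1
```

Let's trace through this code step by step.

Initialize: items = [10, 9, 12, 12, 10, 4]
Initialize: top = 12
Initialize: cnt = 0
Entering loop: for cur in items:
After iteration 1: cur = 10, cnt = 0
After iteration 2: cur = 9, cnt = 0
After iteration 3: cur = 12, cnt = 1
After iteration 4: cur = 12, cnt = 2
After iteration 5: cur = 10, cnt = 2
After iteration 6: cur = 4, cnt = 2
Loop ends.

Final answer: 2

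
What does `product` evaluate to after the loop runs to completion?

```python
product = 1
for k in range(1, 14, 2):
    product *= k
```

Let's trace through this code step by step.

Initialize: product = 1
Entering loop: for k in range(1, 14, 2):
After iteration 1: k = 1, product = 1
After iteration 2: k = 3, product = 3
After iteration 3: k = 5, product = 15
After iteration 4: k = 7, product = 105
After iteration 5: k = 9, product = 945
After iteration 6: k = 11, product = 10395
After iteration 7: k = 13, product = 135135
Loop ends.

Final answer: 135135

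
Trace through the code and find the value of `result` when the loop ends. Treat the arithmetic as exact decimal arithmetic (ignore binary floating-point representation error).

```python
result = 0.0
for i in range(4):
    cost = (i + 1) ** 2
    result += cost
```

Let's trace through this code step by step.

Initialize: result = 0.0
Entering loop: for i in range(4):
After iteration 1: i = 0, result = 1.0, cost = 1
After iteration 2: i = 1, result = 5.0, cost = 4
After iteration 3: i = 2, result = 14.0, cost = 9
After iteration 4: i = 3, result = 30.0, cost = 16
Loop ends.

Final answer: 30.0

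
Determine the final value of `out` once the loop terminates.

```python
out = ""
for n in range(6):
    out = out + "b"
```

Let's trace through this code step by step.

Initialize: out = ''
Entering loop: for n in range(6):
After iteration 1: n = 0, out = 'b'
After iteration 2: n = 1, out = 'bb'
After iteration 3: n = 2, out = 'bbb'
After iteration 4: n = 3, out = 'bbbb'
After iteration 5: n = 4, out = 'bbbbb'
After iteration 6: n = 5, out = 'bbbbbb'
Loop ends.

Final answer: 'bbbbbb'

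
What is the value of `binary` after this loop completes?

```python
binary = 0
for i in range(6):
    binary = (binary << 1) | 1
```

Let's trace through this code step by step.

Initialize: binary = 0
Entering loop: for i in range(6):
After iteration 1: i = 0, binary = 1
After iteration 2: i = 1, binary = 3
After iteration 3: i = 2, binary = 7
After iteration 4: i = 3, binary = 15
After iteration 5: i = 4, binary = 31
After iteration 6: i = 5, binary = 63
Loop ends.

Final answer: 63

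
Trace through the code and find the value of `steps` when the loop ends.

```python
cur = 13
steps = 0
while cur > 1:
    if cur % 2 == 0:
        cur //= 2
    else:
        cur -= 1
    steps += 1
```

Let's trace through this code step by step.

Initialize: cur = 13
Initialize: steps = 0
Entering loop: while cur > 1:
After iteration 1: cur = 12, steps = 1
After iteration 2: cur = 6, steps = 2
After iteration 3: cur = 3, steps = 3
After iteration 4: cur = 2, steps = 4
After iteration 5: cur = 1, steps = 5
Loop ends.

Final answer: 5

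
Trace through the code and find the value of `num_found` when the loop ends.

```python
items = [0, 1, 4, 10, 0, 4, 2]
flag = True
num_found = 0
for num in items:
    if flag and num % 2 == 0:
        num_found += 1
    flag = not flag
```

Let's trace through this code step by step.

Initialize: items = [0, 1, 4, 10, 0, 4, 2]
Initialize: flag = True
Initialize: num_found = 0
Entering loop: for num in items:
After iteration 1: num = 0, flag = False, num_found = 1
After iteration 2: num = 1, flag = True, num_found = 1
After iteration 3: num = 4, flag = False, num_found = 2
After iteration 4: num = 10, flag = True, num_found = 2
After iteration 5: num = 0, flag = False, num_found = 3
After iteration 6: num = 4, flag = True, num_found = 3
After iteration 7: num = 2, flag = False, num_found = 4
Loop ends.

Final answer: 4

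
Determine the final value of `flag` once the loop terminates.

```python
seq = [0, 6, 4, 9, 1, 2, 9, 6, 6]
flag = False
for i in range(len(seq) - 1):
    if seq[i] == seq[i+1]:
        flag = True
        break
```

Let's trace through this code step by step.

Initialize: seq = [0, 6, 4, 9, 1, 2, 9, 6, 6]
Initialize: flag = False
Entering loop: for i in range(len(seq) - 1):
After iteration 1: i = 0, flag = False
After iteration 2: i = 1, flag = False
After iteration 3: i = 2, flag = False
After iteration 4: i = 3, flag = False
After iteration 5: i = 4, flag = False
After iteration 6: i = 5, flag = False
After iteration 7: i = 6, flag = False
After iteration 8: i = 7, flag = True
Loop ends.

Final answer: True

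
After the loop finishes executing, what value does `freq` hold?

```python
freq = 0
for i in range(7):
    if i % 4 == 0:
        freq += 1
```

Let's trace through this code step by step.

Initialize: freq = 0
Entering loop: for i in range(7):
After iteration 1: i = 0, freq = 1
After iteration 2: i = 1, freq = 1
After iteration 3: i = 2, freq = 1
After iteration 4: i = 3, freq = 1
After iteration 5: i = 4, freq = 2
After iteration 6: i = 5, freq = 2
After iteration 7: i = 6, freq = 2
Loop ends.

Final answer: 2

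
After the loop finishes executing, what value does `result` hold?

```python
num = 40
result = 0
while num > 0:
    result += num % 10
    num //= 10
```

Let's trace through this code step by step.

Initialize: num = 40
Initialize: result = 0
Entering loop: while num > 0:
After iteration 1: num = 4, result = 0
After iteration 2: num = 0, result = 4
Loop ends.

Final answer: 4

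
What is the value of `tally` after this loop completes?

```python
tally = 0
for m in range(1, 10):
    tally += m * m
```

Let's trace through this code step by step.

Initialize: tally = 0
Entering loop: for m in range(1, 10):
After iteration 1: m = 1, tally = 1
After iteration 2: m = 2, tally = 5
After iteration 3: m = 3, tally = 14
After iteration 4: m = 4, tally = 30
After iteration 5: m = 5, tally = 55
After iteration 6: m = 6, tally = 91
After iteration 7: m = 7, tally = 140
After iteration 8: m = 8, tally = 204
After iteration 9: m = 9, tally = 285
Loop ends.

Final answer: 285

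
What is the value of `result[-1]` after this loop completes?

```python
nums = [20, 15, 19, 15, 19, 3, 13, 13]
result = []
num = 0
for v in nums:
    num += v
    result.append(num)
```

Let's trace through this code step by step.

Initialize: nums = [20, 15, 19, 15, 19, 3, 13, 13]
Initialize: result = []
Initialize: num = 0
Entering loop: for v in nums:
After iteration 1: v = 20, result = [20], num = 20
After iteration 2: v = 15, result = [20, 35], num = 35
After iteration 3: v = 19, result = [20, 35, 54], num = 54
After iteration 4: v = 15, result = [20, 35, 54, 69], num = 69
After iteration 5: v = 19, result = [20, 35, 54, 69, 88], num = 88
After iteration 6: v = 3, result = [20, 35, 54, 69, 88, 91], num = 91
After iteration 7: v = 13, result = [20, 35, 54, 69, 88, 91, 104], num = 104
After iteration 8: v = 13, result = [20, 35, 54, 69, 88, 91, 104, 117], num = 117
Loop ends.
result[-1] = 117

Final answer: 117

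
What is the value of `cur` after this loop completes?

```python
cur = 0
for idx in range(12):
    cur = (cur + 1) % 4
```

Let's trace through this code step by step.

Initialize: cur = 0
Entering loop: for idx in range(12):
After iteration 1: idx = 0, cur = 1
After iteration 2: idx = 1, cur = 2
After iteration 3: idx = 2, cur = 3
After iteration 4: idx = 3, cur = 0
After iteration 5: idx = 4, cur = 1
After iteration 6: idx = 5, cur = 2
After iteration 7: idx = 6, cur = 3
After iteration 8: idx = 7, cur = 0
After iteration 9: idx = 8, cur = 1
After iteration 10: idx = 9, cur = 2
After iteration 11: idx = 10, cur = 3
After iteration 12: idx = 11, cur = 0
Loop ends.

Final answer: 0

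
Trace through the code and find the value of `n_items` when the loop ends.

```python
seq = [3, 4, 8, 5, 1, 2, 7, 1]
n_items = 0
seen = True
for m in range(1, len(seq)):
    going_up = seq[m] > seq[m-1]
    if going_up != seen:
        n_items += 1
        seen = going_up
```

Let's trace through this code step by step.

Initialize: seq = [3, 4, 8, 5, 1, 2, 7, 1]
Initialize: n_items = 0
Initialize: seen = True
Entering loop: for m in range(1, len(seq)):
After iteration 1: m = 1, n_items = 0, seen = True, going_up = True
After iteration 2: m = 2, n_items = 0, seen = True, going_up = True
After iteration 3: m = 3, n_items = 1, seen = False, going_up = False
After iteration 4: m = 4, n_items = 1, seen = False, going_up = False
After iteration 5: m = 5, n_items = 2, seen = True, going_up = True
After iteration 6: m = 6, n_items = 2, seen = True, going_up = True
After iteration 7: m = 7, n_items = 3, seen = False, going_up = False
Loop ends.

Final answer: 3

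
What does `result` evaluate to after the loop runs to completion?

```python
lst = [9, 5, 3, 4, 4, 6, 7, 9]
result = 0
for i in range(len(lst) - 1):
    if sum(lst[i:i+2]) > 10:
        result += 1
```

Let's trace through this code step by step.

Initialize: lst = [9, 5, 3, 4, 4, 6, 7, 9]
Initialize: result = 0
Entering loop: for i in range(len(lst) - 1):
After iteration 1: i = 0, result = 1
After iteration 2: i = 1, result = 1
After iteration 3: i = 2, result = 1
After iteration 4: i = 3, result = 1
After iteration 5: i = 4, result = 1
After iteration 6: i = 5, result = 2
After iteration 7: i = 6, result = 3
Loop ends.

Final answer: 3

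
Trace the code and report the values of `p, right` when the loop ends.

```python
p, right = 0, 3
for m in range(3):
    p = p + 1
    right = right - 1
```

Let's trace through this code step by step.

Initialize: p = 0
Initialize: right = 3
Entering loop: for m in range(3):
After iteration 1: m = 0, p = 1, right = 2
After iteration 2: m = 1, p = 2, right = 1
After iteration 3: m = 2, p = 3, right = 0
Loop ends.

Final answer: 3, 0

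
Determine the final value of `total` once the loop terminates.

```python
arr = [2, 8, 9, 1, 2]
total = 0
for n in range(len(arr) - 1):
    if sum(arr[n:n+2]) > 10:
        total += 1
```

Let's trace through this code step by step.

Initialize: arr = [2, 8, 9, 1, 2]
Initialize: total = 0
Entering loop: for n in range(len(arr) - 1):
After iteration 1: n = 0, total = 0
After iteration 2: n = 1, total = 1
After iteration 3: n = 2, total = 1
After iteration 4: n = 3, total = 1
Loop ends.

Final answer: 1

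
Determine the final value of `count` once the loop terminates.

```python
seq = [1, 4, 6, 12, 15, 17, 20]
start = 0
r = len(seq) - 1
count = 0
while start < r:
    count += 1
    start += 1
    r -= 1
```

Let's trace through this code step by step.

Initialize: seq = [1, 4, 6, 12, 15, 17, 20]
Initialize: start = 0
Initialize: r = 6
Initialize: count = 0
Entering loop: while start < r:
After iteration 1: start = 1, r = 5, count = 1
After iteration 2: start = 2, r = 4, count = 2
After iteration 3: start = 3, r = 3, count = 3
Loop ends.

Final answer: 3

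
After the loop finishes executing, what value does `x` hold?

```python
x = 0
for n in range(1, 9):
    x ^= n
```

Let's trace through this code step by step.

Initialize: x = 0
Entering loop: for n in range(1, 9):
After iteration 1: n = 1, x = 1
After iteration 2: n = 2, x = 3
After iteration 3: n = 3, x = 0
After iteration 4: n = 4, x = 4
After iteration 5: n = 5, x = 1
After iteration 6: n = 6, x = 7
After iteration 7: n = 7, x = 0
After iteration 8: n = 8, x = 8
Loop ends.

Final answer: 8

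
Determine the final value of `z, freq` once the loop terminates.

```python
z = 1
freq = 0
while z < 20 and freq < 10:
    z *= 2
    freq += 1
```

Let's trace through this code step by step.

Initialize: z = 1
Initialize: freq = 0
Entering loop: while z < 20 and freq < 10:
After iteration 1: z = 2, freq = 1
After iteration 2: z = 4, freq = 2
After iteration 3: z = 8, freq = 3
After iteration 4: z = 16, freq = 4
After iteration 5: z = 32, freq = 5
Loop ends.

Final answer: 32, 5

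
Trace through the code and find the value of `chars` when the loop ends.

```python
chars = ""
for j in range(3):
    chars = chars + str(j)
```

Let's trace through this code step by step.

Initialize: chars = ''
Entering loop: for j in range(3):
After iteration 1: j = 0, chars = '0'
After iteration 2: j = 1, chars = '01'
After iteration 3: j = 2, chars = '012'
Loop ends.

Final answer: '012'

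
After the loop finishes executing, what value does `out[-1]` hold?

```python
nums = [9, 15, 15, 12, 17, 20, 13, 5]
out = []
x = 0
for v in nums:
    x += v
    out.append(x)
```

Let's trace through this code step by step.

Initialize: nums = [9, 15, 15, 12, 17, 20, 13, 5]
Initialize: out = []
Initialize: x = 0
Entering loop: for v in nums:
After iteration 1: v = 9, out = [9], x = 9
After iteration 2: v = 15, out = [9, 24], x = 24
After iteration 3: v = 15, out = [9, 24, 39], x = 39
After iteration 4: v = 12, out = [9, 24, 39, 51], x = 51
After iteration 5: v = 17, out = [9, 24, 39, 51, 68], x = 68
After iteration 6: v = 20, out = [9, 24, 39, 51, 68, 88], x = 88
After iteration 7: v = 13, out = [9, 24, 39, 51, 68, 88, 101], x = 101
After iteration 8: v = 5, out = [9, 24, 39, 51, 68, 88, 101, 106], x = 106
Loop ends.
out[-1] = 106

Final answer: 106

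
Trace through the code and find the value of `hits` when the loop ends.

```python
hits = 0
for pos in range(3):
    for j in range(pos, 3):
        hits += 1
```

Let's trace through this code step by step.

Initialize: hits = 0
Entering loop: for pos in range(3):
After iteration 1: pos = 0, hits = 3
After iteration 2: pos = 1, hits = 5
After iteration 3: pos = 2, hits = 6
Loop ends.

Final answer: 6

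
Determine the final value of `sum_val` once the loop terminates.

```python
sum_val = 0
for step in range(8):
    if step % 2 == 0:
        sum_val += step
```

Let's trace through this code step by step.

Initialize: sum_val = 0
Entering loop: for step in range(8):
After iteration 1: step = 0, sum_val = 0
After iteration 2: step = 1, sum_val = 0
After iteration 3: step = 2, sum_val = 2
After iteration 4: step = 3, sum_val = 2
After iteration 5: step = 4, sum_val = 6
After iteration 6: step = 5, sum_val = 6
After iteration 7: step = 6, sum_val = 12
After iteration 8: step = 7, sum_val = 12
Loop ends.

Final answer: 12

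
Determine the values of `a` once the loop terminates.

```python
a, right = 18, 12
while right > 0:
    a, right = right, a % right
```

Let's trace through this code step by step.

Initialize: a = 18
Initialize: right = 12
Entering loop: while right > 0:
After iteration 1: a = 12, right = 6
After iteration 2: a = 6, right = 0
Loop ends.

Final answer: 6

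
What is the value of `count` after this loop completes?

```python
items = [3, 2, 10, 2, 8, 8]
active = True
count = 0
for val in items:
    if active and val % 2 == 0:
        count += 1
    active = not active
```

Let's trace through this code step by step.

Initialize: items = [3, 2, 10, 2, 8, 8]
Initialize: active = True
Initialize: count = 0
Entering loop: for val in items:
After iteration 1: val = 3, active = False, count = 0
After iteration 2: val = 2, active = True, count = 0
After iteration 3: val = 10, active = False, count = 1
After iteration 4: val = 2, active = True, count = 1
After iteration 5: val = 8, active = False, count = 2
After iteration 6: val = 8, active = True, count = 2
Loop ends.

Final answer: 2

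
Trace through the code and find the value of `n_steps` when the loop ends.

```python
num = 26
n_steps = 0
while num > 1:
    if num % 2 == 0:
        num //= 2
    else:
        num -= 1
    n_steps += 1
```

Let's trace through this code step by step.

Initialize: num = 26
Initialize: n_steps = 0
Entering loop: while num > 1:
After iteration 1: num = 13, n_steps = 1
After iteration 2: num = 12, n_steps = 2
After iteration 3: num = 6, n_steps = 3
After iteration 4: num = 3, n_steps = 4
After iteration 5: num = 2, n_steps = 5
After iteration 6: num = 1, n_steps = 6
Loop ends.

Final answer: 6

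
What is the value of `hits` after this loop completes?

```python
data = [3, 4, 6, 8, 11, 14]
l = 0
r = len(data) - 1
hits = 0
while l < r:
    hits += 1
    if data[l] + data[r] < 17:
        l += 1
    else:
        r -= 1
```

Let's trace through this code step by step.

Initialize: data = [3, 4, 6, 8, 11, 14]
Initialize: l = 0
Initialize: r = 5
Initialize: hits = 0
Entering loop: while l < r:
After iteration 1: l = 0, r = 4, hits = 1
After iteration 2: l = 1, r = 4, hits = 2
After iteration 3: l = 2, r = 4, hits = 3
After iteration 4: l = 2, r = 3, hits = 4
After iteration 5: l = 3, r = 3, hits = 5
Loop ends.

Final answer: 5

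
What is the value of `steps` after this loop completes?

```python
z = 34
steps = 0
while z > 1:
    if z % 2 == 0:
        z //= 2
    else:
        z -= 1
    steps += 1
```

Let's trace through this code step by step.

Initialize: z = 34
Initialize: steps = 0
Entering loop: while z > 1:
After iteration 1: z = 17, steps = 1
After iteration 2: z = 16, steps = 2
After iteration 3: z = 8, steps = 3
After iteration 4: z = 4, steps = 4
After iteration 5: z = 2, steps = 5
After iteration 6: z = 1, steps = 6
Loop ends.

Final answer: 6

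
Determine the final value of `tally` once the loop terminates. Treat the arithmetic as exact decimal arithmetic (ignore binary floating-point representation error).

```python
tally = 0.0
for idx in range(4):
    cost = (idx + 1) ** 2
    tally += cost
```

Let's trace through this code step by step.

Initialize: tally = 0.0
Entering loop: for idx in range(4):
After iteration 1: idx = 0, tally = 1.0, cost = 1
After iteration 2: idx = 1, tally = 5.0, cost = 4
After iteration 3: idx = 2, tally = 14.0, cost = 9
After iteration 4: idx = 3, tally = 30.0, cost = 16
Loop ends.

Final answer: 30.0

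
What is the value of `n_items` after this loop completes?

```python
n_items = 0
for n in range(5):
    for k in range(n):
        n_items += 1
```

Let's trace through this code step by step.

Initialize: n_items = 0
Entering loop: for n in range(5):
After iteration 1: n = 0, n_items = 0
After iteration 2: n = 1, n_items = 1, k = 0
After iteration 3: n = 2, n_items = 3, k = 1
After iteration 4: n = 3, n_items = 6, k = 2
After iteration 5: n = 4, n_items = 10, k = 3
Loop ends.

Final answer: 10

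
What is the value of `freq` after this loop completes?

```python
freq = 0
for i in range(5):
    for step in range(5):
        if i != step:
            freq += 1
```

Let's trace through this code step by step.

Initialize: freq = 0
Entering loop: for i in range(5):
After iteration 1: i = 0, freq = 4
After iteration 2: i = 1, freq = 8
After iteration 3: i = 2, freq = 12
After iteration 4: i = 3, freq = 16
After iteration 5: i = 4, freq = 20
Loop ends.

Final answer: 20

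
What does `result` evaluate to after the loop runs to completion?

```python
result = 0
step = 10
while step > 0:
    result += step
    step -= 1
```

Let's trace through this code step by step.

Initialize: result = 0
Initialize: step = 10
Entering loop: while step > 0:
After iteration 1: result = 10, step = 9
After iteration 2: result = 19, step = 8
After iteration 3: result = 27, step = 7
After iteration 4: result = 34, step = 6
After iteration 5: result = 40, step = 5
After iteration 6: result = 45, step = 4
After iteration 7: result = 49, step = 3
After iteration 8: result = 52, step = 2
After iteration 9: result = 54, step = 1
After iteration 10: result = 55, step = 0
Loop ends.

Final answer: 55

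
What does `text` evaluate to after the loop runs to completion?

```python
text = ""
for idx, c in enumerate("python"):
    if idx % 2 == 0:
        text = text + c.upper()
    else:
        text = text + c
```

Let's trace through this code step by step.

Initialize: text = ''
Entering loop: for idx, c in enumerate("python"):
After iteration 1: idx = 0, c = 'p', text = 'P'
After iteration 2: idx = 1, c = 'y', text = 'Py'
After iteration 3: idx = 2, c = 't', text = 'PyT'
After iteration 4: idx = 3, c = 'h', text = 'PyTh'
After iteration 5: idx = 4, c = 'o', text = 'PyThO'
After iteration 6: idx = 5, c = 'n', text = 'PyThOn'
Loop ends.

Final answer: 'PyThOn'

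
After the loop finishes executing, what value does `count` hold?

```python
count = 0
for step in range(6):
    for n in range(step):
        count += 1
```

Let's trace through this code step by step.

Initialize: count = 0
Entering loop: for step in range(6):
After iteration 1: step = 0, count = 0
After iteration 2: step = 1, count = 1, n = 0
After iteration 3: step = 2, count = 3, n = 1
After iteration 4: step = 3, count = 6, n = 2
After iteration 5: step = 4, count = 10, n = 3
After iteration 6: step = 5, count = 15, n = 4
Loop ends.

Final answer: 15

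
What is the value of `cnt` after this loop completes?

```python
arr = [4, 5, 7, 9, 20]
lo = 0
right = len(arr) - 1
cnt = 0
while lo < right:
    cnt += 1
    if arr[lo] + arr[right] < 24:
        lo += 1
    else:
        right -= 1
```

Let's trace through this code step by step.

Initialize: arr = [4, 5, 7, 9, 20]
Initialize: lo = 0
Initialize: right = 4
Initialize: cnt = 0
Entering loop: while lo < right:
After iteration 1: lo = 0, right = 3, cnt = 1
After iteration 2: lo = 1, right = 3, cnt = 2
After iteration 3: lo = 2, right = 3, cnt = 3
After iteration 4: lo = 3, right = 3, cnt = 4
Loop ends.

Final answer: 4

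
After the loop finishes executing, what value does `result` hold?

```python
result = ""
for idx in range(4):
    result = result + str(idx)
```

Let's trace through this code step by step.

Initialize: result = ''
Entering loop: for idx in range(4):
After iteration 1: idx = 0, result = '0'
After iteration 2: idx = 1, result = '01'
After iteration 3: idx = 2, result = '012'
After iteration 4: idx = 3, result = '0123'
Loop ends.

Final answer: '0123'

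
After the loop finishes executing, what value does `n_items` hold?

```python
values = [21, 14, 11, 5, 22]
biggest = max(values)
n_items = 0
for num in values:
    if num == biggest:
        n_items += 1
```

Let's trace through this code step by step.

Initialize: values = [21, 14, 11, 5, 22]
Initialize: biggest = 22
Initialize: n_items = 0
Entering loop: for num in values:
After iteration 1: num = 21, n_items = 0
After iteration 2: num = 14, n_items = 0
After iteration 3: num = 11, n_items = 0
After iteration 4: num = 5, n_items = 0
After iteration 5: num = 22, n_items = 1
Loop ends.

Final answer: 1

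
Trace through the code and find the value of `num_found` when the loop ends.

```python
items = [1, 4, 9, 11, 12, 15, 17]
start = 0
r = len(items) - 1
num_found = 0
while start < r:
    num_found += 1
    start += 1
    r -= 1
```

Let's trace through this code step by step.

Initialize: items = [1, 4, 9, 11, 12, 15, 17]
Initialize: start = 0
Initialize: r = 6
Initialize: num_found = 0
Entering loop: while start < r:
After iteration 1: start = 1, r = 5, num_found = 1
After iteration 2: start = 2, r = 4, num_found = 2
After iteration 3: start = 3, r = 3, num_found = 3
Loop ends.

Final answer: 3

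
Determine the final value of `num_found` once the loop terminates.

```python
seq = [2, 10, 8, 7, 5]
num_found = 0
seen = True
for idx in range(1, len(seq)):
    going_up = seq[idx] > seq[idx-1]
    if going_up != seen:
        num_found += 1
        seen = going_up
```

Let's trace through this code step by step.

Initialize: seq = [2, 10, 8, 7, 5]
Initialize: num_found = 0
Initialize: seen = True
Entering loop: for idx in range(1, len(seq)):
After iteration 1: idx = 1, num_found = 0, seen = True, going_up = True
After iteration 2: idx = 2, num_found = 1, seen = False, going_up = False
After iteration 3: idx = 3, num_found = 1, seen = False, going_up = False
After iteration 4: idx = 4, num_found = 1, seen = False, going_up = False
Loop ends.

Final answer: 1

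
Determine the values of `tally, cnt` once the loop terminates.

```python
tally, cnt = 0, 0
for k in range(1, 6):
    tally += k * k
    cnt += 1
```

Let's trace through this code step by step.

Initialize: tally = 0
Initialize: cnt = 0
Entering loop: for k in range(1, 6):
After iteration 1: k = 1, tally = 1, cnt = 1
After iteration 2: k = 2, tally = 5, cnt = 2
After iteration 3: k = 3, tally = 14, cnt = 3
After iteration 4: k = 4, tally = 30, cnt = 4
After iteration 5: k = 5, tally = 55, cnt = 5
Loop ends.

Final answer: 55, 5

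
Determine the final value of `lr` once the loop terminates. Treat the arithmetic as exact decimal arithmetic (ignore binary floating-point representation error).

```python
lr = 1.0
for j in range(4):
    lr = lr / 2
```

Let's trace through this code step by step.

Initialize: lr = 1.0
Entering loop: for j in range(4):
After iteration 1: j = 0, lr = 0.5
After iteration 2: j = 1, lr = 0.25
After iteration 3: j = 2, lr = 0.125
After iteration 4: j = 3, lr = 0.0625
Loop ends.

Final answer: 0.0625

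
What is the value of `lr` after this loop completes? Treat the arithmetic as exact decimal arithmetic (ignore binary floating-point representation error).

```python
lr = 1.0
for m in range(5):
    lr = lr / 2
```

Let's trace through this code step by step.

Initialize: lr = 1.0
Entering loop: for m in range(5):
After iteration 1: m = 0, lr = 0.5
After iteration 2: m = 1, lr = 0.25
After iteration 3: m = 2, lr = 0.125
After iteration 4: m = 3, lr = 0.0625
After iteration 5: m = 4, lr = 0.03125
Loop ends.

Final answer: 0.03125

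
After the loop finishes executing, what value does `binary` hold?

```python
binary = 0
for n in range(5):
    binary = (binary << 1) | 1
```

Let's trace through this code step by step.

Initialize: binary = 0
Entering loop: for n in range(5):
After iteration 1: n = 0, binary = 1
After iteration 2: n = 1, binary = 3
After iteration 3: n = 2, binary = 7
After iteration 4: n = 3, binary = 15
After iteration 5: n = 4, binary = 31
Loop ends.

Final answer: 31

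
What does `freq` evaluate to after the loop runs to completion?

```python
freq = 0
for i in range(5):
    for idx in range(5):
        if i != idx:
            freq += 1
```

Let's trace through this code step by step.

Initialize: freq = 0
Entering loop: for i in range(5):
After iteration 1: i = 0, freq = 4
After iteration 2: i = 1, freq = 8
After iteration 3: i = 2, freq = 12
After iteration 4: i = 3, freq = 16
After iteration 5: i = 4, freq = 20
Loop ends.

Final answer: 20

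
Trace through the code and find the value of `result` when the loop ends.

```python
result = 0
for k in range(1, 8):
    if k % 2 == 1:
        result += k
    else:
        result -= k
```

Let's trace through this code step by step.

Initialize: result = 0
Entering loop: for k in range(1, 8):
After iteration 1: k = 1, result = 1
After iteration 2: k = 2, result = -1
After iteration 3: k = 3, result = 2
After iteration 4: k = 4, result = -2
After iteration 5: k = 5, result = 3
After iteration 6: k = 6, result = -3
After iteration 7: k = 7, result = 4
Loop ends.

Final answer: 4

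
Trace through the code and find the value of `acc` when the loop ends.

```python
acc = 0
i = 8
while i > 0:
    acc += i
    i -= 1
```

Let's trace through this code step by step.

Initialize: acc = 0
Initialize: i = 8
Entering loop: while i > 0:
After iteration 1: acc = 8, i = 7
After iteration 2: acc = 15, i = 6
After iteration 3: acc = 21, i = 5
After iteration 4: acc = 26, i = 4
After iteration 5: acc = 30, i = 3
After iteration 6: acc = 33, i = 2
After iteration 7: acc = 35, i = 1
After iteration 8: acc = 36, i = 0
Loop ends.

Final answer: 36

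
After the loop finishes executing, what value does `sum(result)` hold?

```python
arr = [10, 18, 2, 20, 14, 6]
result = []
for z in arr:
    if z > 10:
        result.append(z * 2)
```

Let's trace through this code step by step.

Initialize: arr = [10, 18, 2, 20, 14, 6]
Initialize: result = []
Entering loop: for z in arr:
After iteration 1: z = 10, result = []
After iteration 2: z = 18, result = [36]
After iteration 3: z = 2, result = [36]
After iteration 4: z = 20, result = [36, 40]
After iteration 5: z = 14, result = [36, 40, 28]
After iteration 6: z = 6, result = [36, 40, 28]
Loop ends.
sum(result) = 104

Final answer: 104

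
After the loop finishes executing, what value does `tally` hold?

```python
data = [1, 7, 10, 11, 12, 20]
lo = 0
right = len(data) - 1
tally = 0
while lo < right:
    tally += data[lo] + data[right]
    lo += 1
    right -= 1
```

Let's trace through this code step by step.

Initialize: data = [1, 7, 10, 11, 12, 20]
Initialize: lo = 0
Initialize: right = 5
Initialize: tally = 0
Entering loop: while lo < right:
After iteration 1: lo = 1, right = 4, tally = 21
After iteration 2: lo = 2, right = 3, tally = 40
After iteration 3: lo = 3, right = 2, tally = 61
Loop ends.

Final answer: 61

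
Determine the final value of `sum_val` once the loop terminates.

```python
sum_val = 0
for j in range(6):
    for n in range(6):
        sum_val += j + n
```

Let's trace through this code step by step.

Initialize: sum_val = 0
Entering loop: for j in range(6):
After iteration 1: j = 0, sum_val = 15
After iteration 2: j = 1, sum_val = 36
After iteration 3: j = 2, sum_val = 63
After iteration 4: j = 3, sum_val = 96
After iteration 5: j = 4, sum_val = 135
After iteration 6: j = 5, sum_val = 180
Loop ends.

Final answer: 180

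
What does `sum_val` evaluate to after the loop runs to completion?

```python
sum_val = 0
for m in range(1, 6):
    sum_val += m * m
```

Let's trace through this code step by step.

Initialize: sum_val = 0
Entering loop: for m in range(1, 6):
After iteration 1: m = 1, sum_val = 1
After iteration 2: m = 2, sum_val = 5
After iteration 3: m = 3, sum_val = 14
After iteration 4: m = 4, sum_val = 30
After iteration 5: m = 5, sum_val = 55
Loop ends.

Final answer: 55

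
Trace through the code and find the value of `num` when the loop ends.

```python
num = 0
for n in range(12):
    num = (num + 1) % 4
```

Let's trace through this code step by step.

Initialize: num = 0
Entering loop: for n in range(12):
After iteration 1: n = 0, num = 1
After iteration 2: n = 1, num = 2
After iteration 3: n = 2, num = 3
After iteration 4: n = 3, num = 0
After iteration 5: n = 4, num = 1
After iteration 6: n = 5, num = 2
After iteration 7: n = 6, num = 3
After iteration 8: n = 7, num = 0
After iteration 9: n = 8, num = 1
After iteration 10: n = 9, num = 2
After iteration 11: n = 10, num = 3
After iteration 12: n = 11, num = 0
Loop ends.

Final answer: 0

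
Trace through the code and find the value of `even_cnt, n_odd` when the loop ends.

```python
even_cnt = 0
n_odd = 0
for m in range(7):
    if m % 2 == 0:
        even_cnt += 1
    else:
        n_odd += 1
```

Let's trace through this code step by step.

Initialize: even_cnt = 0
Initialize: n_odd = 0
Entering loop: for m in range(7):
After iteration 1: m = 0, even_cnt = 1, n_odd = 0
After iteration 2: m = 1, even_cnt = 1, n_odd = 1
After iteration 3: m = 2, even_cnt = 2, n_odd = 1
After iteration 4: m = 3, even_cnt = 2, n_odd = 2
After iteration 5: m = 4, even_cnt = 3, n_odd = 2
After iteration 6: m = 5, even_cnt = 3, n_odd = 3
After iteration 7: m = 6, even_cnt = 4, n_odd = 3
Loop ends.

Final answer: 4, 3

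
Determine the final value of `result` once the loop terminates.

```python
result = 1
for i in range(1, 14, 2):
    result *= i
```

Let's trace through this code step by step.

Initialize: result = 1
Entering loop: for i in range(1, 14, 2):
After iteration 1: i = 1, result = 1
After iteration 2: i = 3, result = 3
After iteration 3: i = 5, result = 15
After iteration 4: i = 7, result = 105
After iteration 5: i = 9, result = 945
After iteration 6: i = 11, result = 10395
After iteration 7: i = 13, result = 135135
Loop ends.

Final answer: 135135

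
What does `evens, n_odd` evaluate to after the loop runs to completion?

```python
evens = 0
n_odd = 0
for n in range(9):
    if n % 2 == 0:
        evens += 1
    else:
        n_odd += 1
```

Let's trace through this code step by step.

Initialize: evens = 0
Initialize: n_odd = 0
Entering loop: for n in range(9):
After iteration 1: n = 0, evens = 1, n_odd = 0
After iteration 2: n = 1, evens = 1, n_odd = 1
After iteration 3: n = 2, evens = 2, n_odd = 1
After iteration 4: n = 3, evens = 2, n_odd = 2
After iteration 5: n = 4, evens = 3, n_odd = 2
After iteration 6: n = 5, evens = 3, n_odd = 3
After iteration 7: n = 6, evens = 4, n_odd = 3
After iteration 8: n = 7, evens = 4, n_odd = 4
After iteration 9: n = 8, evens = 5, n_odd = 4
Loop ends.

Final answer: 5, 4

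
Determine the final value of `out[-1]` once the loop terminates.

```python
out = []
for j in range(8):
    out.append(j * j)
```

Let's trace through this code step by step.

Initialize: out = []
Entering loop: for j in range(8):
After iteration 1: j = 0, out = [0]
After iteration 2: j = 1, out = [0, 1]
After iteration 3: j = 2, out = [0, 1, 4]
After iteration 4: j = 3, out = [0, 1, 4, 9]
After iteration 5: j = 4, out = [0, 1, 4, 9, 16]
After iteration 6: j = 5, out = [0, 1, 4, 9, 16, 25]
After iteration 7: j = 6, out = [0, 1, 4, 9, 16, 25, 36]
After iteration 8: j = 7, out = [0, 1, 4, 9, 16, 25, 36, 49]
Loop ends.
out[-1] = 49

Final answer: 49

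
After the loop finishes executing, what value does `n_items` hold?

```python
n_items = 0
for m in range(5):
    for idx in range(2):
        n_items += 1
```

Let's trace through this code step by step.

Initialize: n_items = 0
Entering loop: for m in range(5):
After iteration 1: m = 0, n_items = 2
After iteration 2: m = 1, n_items = 4
After iteration 3: m = 2, n_items = 6
After iteration 4: m = 3, n_items = 8
After iteration 5: m = 4, n_items = 10
Loop ends.

Final answer: 10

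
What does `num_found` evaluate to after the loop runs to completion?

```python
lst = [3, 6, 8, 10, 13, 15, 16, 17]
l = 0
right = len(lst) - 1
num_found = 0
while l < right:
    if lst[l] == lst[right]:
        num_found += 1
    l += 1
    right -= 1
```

Let's trace through this code step by step.

Initialize: lst = [3, 6, 8, 10, 13, 15, 16, 17]
Initialize: l = 0
Initialize: right = 7
Initialize: num_found = 0
Entering loop: while l < right:
After iteration 1: l = 1, right = 6, num_found = 0
After iteration 2: l = 2, right = 5, num_found = 0
After iteration 3: l = 3, right = 4, num_found = 0
After iteration 4: l = 4, right = 3, num_found = 0
Loop ends.

Final answer: 0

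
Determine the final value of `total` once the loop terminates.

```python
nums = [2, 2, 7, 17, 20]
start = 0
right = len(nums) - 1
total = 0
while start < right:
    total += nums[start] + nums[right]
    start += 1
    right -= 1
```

Let's trace through this code step by step.

Initialize: nums = [2, 2, 7, 17, 20]
Initialize: start = 0
Initialize: right = 4
Initialize: total = 0
Entering loop: while start < right:
After iteration 1: start = 1, right = 3, total = 22
After iteration 2: start = 2, right = 2, total = 41
Loop ends.

Final answer: 41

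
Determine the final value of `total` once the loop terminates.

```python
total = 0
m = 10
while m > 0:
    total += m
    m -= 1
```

Let's trace through this code step by step.

Initialize: total = 0
Initialize: m = 10
Entering loop: while m > 0:
After iteration 1: total = 10, m = 9
After iteration 2: total = 19, m = 8
After iteration 3: total = 27, m = 7
After iteration 4: total = 34, m = 6
After iteration 5: total = 40, m = 5
After iteration 6: total = 45, m = 4
After iteration 7: total = 49, m = 3
After iteration 8: total = 52, m = 2
After iteration 9: total = 54, m = 1
After iteration 10: total = 55, m = 0
Loop ends.

Final answer: 55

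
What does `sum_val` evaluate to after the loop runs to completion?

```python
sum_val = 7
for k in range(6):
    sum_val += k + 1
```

Let's trace through this code step by step.

Initialize: sum_val = 7
Entering loop: for k in range(6):
After iteration 1: k = 0, sum_val = 8
After iteration 2: k = 1, sum_val = 10
After iteration 3: k = 2, sum_val = 13
After iteration 4: k = 3, sum_val = 17
After iteration 5: k = 4, sum_val = 22
After iteration 6: k = 5, sum_val = 28
Loop ends.

Final answer: 28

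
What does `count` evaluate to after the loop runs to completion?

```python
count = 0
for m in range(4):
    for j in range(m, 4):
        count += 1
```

Let's trace through this code step by step.

Initialize: count = 0
Entering loop: for m in range(4):
After iteration 1: m = 0, count = 4
After iteration 2: m = 1, count = 7
After iteration 3: m = 2, count = 9
After iteration 4: m = 3, count = 10
Loop ends.

Final answer: 10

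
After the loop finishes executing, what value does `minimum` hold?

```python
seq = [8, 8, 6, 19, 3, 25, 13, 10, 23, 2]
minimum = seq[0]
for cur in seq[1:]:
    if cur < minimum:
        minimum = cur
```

Let's trace through this code step by step.

Initialize: seq = [8, 8, 6, 19, 3, 25, 13, 10, 23, 2]
Initialize: minimum = 8
Entering loop: for cur in seq[1:]:
After iteration 1: cur = 8, minimum = 8
After iteration 2: cur = 6, minimum = 6
After iteration 3: cur = 19, minimum = 6
After iteration 4: cur = 3, minimum = 3
After iteration 5: cur = 25, minimum = 3
After iteration 6: cur = 13, minimum = 3
After iteration 7: cur = 10, minimum = 3
After iteration 8: cur = 23, minimum = 3
After iteration 9: cur = 2, minimum = 2
Loop ends.

Final answer: 2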